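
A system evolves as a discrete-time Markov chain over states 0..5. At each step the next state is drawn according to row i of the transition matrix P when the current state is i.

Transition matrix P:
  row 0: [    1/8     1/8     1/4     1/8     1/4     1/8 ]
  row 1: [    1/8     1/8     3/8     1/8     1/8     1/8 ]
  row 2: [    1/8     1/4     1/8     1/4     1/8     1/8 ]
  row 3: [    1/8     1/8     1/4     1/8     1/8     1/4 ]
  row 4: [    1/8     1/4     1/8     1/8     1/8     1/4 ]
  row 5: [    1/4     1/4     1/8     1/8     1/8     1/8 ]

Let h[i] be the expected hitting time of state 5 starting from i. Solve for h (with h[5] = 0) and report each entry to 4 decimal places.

First-step conditioning: h[5] = 0; for i ≠ 5, h[i] = 1 + Σ_k P[i][k]·h[k].
  h[0] = 1 + 1/8·h[0] + 1/8·h[1] + 1/4·h[2] + 1/8·h[3] + 1/4·h[4]
  h[1] = 1 + 1/8·h[0] + 1/8·h[1] + 3/8·h[2] + 1/8·h[3] + 1/8·h[4]
  h[2] = 1 + 1/8·h[0] + 1/4·h[1] + 1/8·h[2] + 1/4·h[3] + 1/8·h[4]
  h[3] = 1 + 1/8·h[0] + 1/8·h[1] + 1/4·h[2] + 1/8·h[3] + 1/8·h[4]
  h[4] = 1 + 1/8·h[0] + 1/4·h[1] + 1/8·h[2] + 1/8·h[3] + 1/8·h[4]
Solving the 5×5 linear system over states ≠ 5 gives exactly h = [40904/6719, 41472/6719, 40960/6719, 36352/6719, 36416/6719, 0] (h[5] = 0 is the target).

h = [6.0878, 6.1723, 6.0961, 5.4103, 5.4199, 0.0000]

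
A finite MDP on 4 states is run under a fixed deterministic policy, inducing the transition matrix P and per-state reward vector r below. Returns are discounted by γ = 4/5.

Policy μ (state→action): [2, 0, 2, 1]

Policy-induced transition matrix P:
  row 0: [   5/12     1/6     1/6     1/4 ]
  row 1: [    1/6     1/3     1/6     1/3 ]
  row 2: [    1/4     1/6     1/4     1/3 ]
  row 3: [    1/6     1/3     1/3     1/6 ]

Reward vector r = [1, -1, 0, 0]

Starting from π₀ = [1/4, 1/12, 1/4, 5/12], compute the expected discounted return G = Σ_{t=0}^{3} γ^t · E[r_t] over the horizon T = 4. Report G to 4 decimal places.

t=0: π = [0.2500, 0.0833, 0.2500, 0.4167], E[r] = 0.1667, γ^t·E[r] = 0.166667, running G = 0.166667
t=1: π = [0.2500, 0.2500, 0.2569, 0.2431], E[r] = 0.0000, γ^t·E[r] = 0.000000, running G = 0.166667
t=2: π = [0.2506, 0.2488, 0.2286, 0.2720], E[r] = 0.0017, γ^t·E[r] = 0.001111, running G = 0.167778
t=3: π = [0.2484, 0.2535, 0.2310, 0.2671], E[r] = -0.0051, γ^t·E[r] = -0.002617, running G = 0.165160

G = 0.1652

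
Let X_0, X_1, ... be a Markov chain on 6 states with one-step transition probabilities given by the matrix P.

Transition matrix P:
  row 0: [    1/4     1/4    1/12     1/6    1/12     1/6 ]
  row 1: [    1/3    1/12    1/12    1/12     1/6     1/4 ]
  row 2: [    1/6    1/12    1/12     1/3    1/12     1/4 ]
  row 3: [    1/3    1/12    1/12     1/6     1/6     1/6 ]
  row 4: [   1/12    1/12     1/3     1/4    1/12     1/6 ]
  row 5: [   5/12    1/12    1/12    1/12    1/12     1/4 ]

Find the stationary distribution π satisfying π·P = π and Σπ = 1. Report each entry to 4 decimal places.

π = [0.2815, 0.1302, 0.1103, 0.1662, 0.1080, 0.2037]

Balance equations π_j = Σ_i π_i·P[i][j]:
  π_0 = 1/4·π_0 + 1/3·π_1 + 1/6·π_2 + 1/3·π_3 + 1/12·π_4 + 5/12·π_5
  π_1 = 1/4·π_0 + 1/12·π_1 + 1/12·π_2 + 1/12·π_3 + 1/12·π_4 + 1/12·π_5
  π_2 = 1/12·π_0 + 1/12·π_1 + 1/12·π_2 + 1/12·π_3 + 1/3·π_4 + 1/12·π_5
  π_3 = 1/6·π_0 + 1/12·π_1 + 1/3·π_2 + 1/6·π_3 + 1/4·π_4 + 1/12·π_5
  π_4 = 1/12·π_0 + 1/6·π_1 + 1/12·π_2 + 1/6·π_3 + 1/12·π_4 + 1/12·π_5
  normalize: π_0 + π_1 + π_2 + π_3 + π_4 + π_5 = 1
Solving the linear system gives exactly π = [25087/89134, 11609/89134, 14753/133701, 14817/89134, 4815/44567, 54467/267402].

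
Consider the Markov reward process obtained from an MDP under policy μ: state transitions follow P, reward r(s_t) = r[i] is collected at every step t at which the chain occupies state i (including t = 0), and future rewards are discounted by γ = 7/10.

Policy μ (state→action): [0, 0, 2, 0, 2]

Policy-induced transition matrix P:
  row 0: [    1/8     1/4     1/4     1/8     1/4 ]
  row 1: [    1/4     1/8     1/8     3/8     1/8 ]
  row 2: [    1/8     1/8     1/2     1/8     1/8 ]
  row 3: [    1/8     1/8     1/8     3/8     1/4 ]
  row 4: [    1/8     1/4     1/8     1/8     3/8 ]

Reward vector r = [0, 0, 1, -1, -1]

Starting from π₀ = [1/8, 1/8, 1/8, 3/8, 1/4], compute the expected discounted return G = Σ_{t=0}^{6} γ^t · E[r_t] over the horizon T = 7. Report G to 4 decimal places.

t=0: π = [0.1250, 0.1250, 0.1250, 0.3750, 0.2500], E[r] = -0.5000, γ^t·E[r] = -0.500000, running G = -0.500000
t=1: π = [0.1406, 0.1719, 0.1875, 0.2500, 0.2500], E[r] = -0.3125, γ^t·E[r] = -0.218750, running G = -0.718750
t=2: π = [0.1465, 0.1738, 0.2129, 0.2305, 0.2363], E[r] = -0.2539, γ^t·E[r] = -0.124414, running G = -0.843164
t=3: π = [0.1467, 0.1729, 0.2231, 0.2261, 0.2312], E[r] = -0.2341, γ^t·E[r] = -0.080307, running G = -0.923471
t=4: π = [0.1466, 0.1722, 0.2270, 0.2247, 0.2294], E[r] = -0.2271, γ^t·E[r] = -0.054530, running G = -0.978000
t=5: π = [0.1465, 0.1720, 0.2285, 0.2242, 0.2288], E[r] = -0.2246, γ^t·E[r] = -0.037740, running G = -1.015741
t=6: π = [0.1465, 0.1719, 0.2290, 0.2241, 0.2285], E[r] = -0.2236, γ^t·E[r] = -0.026308, running G = -1.042049

G = -1.0420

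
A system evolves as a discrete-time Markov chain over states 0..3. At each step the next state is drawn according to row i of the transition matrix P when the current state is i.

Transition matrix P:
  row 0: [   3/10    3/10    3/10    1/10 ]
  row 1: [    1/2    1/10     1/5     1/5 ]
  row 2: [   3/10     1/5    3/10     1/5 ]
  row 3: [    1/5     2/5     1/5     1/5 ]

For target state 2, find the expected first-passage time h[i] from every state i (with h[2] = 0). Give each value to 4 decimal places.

First-step conditioning: h[2] = 0; for i ≠ 2, h[i] = 1 + Σ_k P[i][k]·h[k].
  h[0] = 1 + 3/10·h[0] + 3/10·h[1] + 1/10·h[3]
  h[1] = 1 + 1/2·h[0] + 1/10·h[1] + 1/5·h[3]
  h[3] = 1 + 1/5·h[0] + 2/5·h[1] + 1/5·h[3]
Solving the 3×3 linear system over states ≠ 2 gives exactly h = [535/139, 585/139, 0, 600/139] (h[2] = 0 is the target).

h = [3.8489, 4.2086, 0.0000, 4.3165]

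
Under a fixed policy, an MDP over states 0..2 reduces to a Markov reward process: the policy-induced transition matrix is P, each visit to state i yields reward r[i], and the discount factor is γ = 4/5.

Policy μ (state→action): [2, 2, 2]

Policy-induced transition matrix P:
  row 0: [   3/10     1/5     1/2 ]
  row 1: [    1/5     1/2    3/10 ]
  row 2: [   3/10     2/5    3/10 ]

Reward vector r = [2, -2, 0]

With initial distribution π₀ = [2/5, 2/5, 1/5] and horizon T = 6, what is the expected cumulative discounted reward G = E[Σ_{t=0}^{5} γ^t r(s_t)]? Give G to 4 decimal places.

G = -0.6247

t=0: π = [0.4000, 0.4000, 0.2000], E[r] = 0.0000, γ^t·E[r] = 0.000000, running G = 0.000000
t=1: π = [0.2600, 0.3600, 0.3800], E[r] = -0.2000, γ^t·E[r] = -0.160000, running G = -0.160000
t=2: π = [0.2640, 0.3840, 0.3520], E[r] = -0.2400, γ^t·E[r] = -0.153600, running G = -0.313600
t=3: π = [0.2616, 0.3856, 0.3528], E[r] = -0.2480, γ^t·E[r] = -0.126976, running G = -0.440576
t=4: π = [0.2614, 0.3862, 0.3523], E[r] = -0.2496, γ^t·E[r] = -0.102236, running G = -0.542812
t=5: π = [0.2614, 0.3863, 0.3523], E[r] = -0.2499, γ^t·E[r] = -0.081894, running G = -0.624706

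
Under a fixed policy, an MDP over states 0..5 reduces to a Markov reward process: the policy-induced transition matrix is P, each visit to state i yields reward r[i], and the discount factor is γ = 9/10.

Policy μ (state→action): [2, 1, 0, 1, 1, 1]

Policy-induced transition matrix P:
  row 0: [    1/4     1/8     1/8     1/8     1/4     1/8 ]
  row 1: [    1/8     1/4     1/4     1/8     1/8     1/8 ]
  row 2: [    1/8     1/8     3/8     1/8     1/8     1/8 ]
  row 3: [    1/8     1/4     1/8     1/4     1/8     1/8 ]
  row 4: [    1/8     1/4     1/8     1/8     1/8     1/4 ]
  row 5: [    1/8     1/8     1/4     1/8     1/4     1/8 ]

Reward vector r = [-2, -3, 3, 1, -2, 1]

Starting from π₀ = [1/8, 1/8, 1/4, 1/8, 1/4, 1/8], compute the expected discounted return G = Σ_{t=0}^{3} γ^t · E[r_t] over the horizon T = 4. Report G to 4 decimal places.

G = -0.6335

t=0: π = [0.1250, 0.1250, 0.2500, 0.1250, 0.2500, 0.1250], E[r] = -0.1250, γ^t·E[r] = -0.125000, running G = -0.125000
t=1: π = [0.1406, 0.1875, 0.2188, 0.1406, 0.1563, 0.1563], E[r] = -0.2031, γ^t·E[r] = -0.182813, running G = -0.307813
t=2: π = [0.1426, 0.1855, 0.2227, 0.1426, 0.1621, 0.1445], E[r] = -0.2109, γ^t·E[r] = -0.170859, running G = -0.478672
t=3: π = [0.1428, 0.1863, 0.2219, 0.1428, 0.1609, 0.1453], E[r] = -0.2124, γ^t·E[r] = -0.154841, running G = -0.633513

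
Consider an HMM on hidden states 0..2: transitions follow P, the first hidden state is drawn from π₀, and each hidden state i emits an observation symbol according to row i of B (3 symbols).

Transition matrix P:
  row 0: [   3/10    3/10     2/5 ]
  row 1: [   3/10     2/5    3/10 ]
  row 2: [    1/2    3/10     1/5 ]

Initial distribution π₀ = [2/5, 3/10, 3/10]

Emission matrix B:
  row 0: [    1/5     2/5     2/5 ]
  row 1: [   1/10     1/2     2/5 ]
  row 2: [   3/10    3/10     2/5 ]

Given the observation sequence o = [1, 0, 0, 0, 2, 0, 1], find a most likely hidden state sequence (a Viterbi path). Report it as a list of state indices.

t=0: δ = [1.600e-01, 1.500e-01, 9.000e-02]  (obs o_0=1)
t=1: δ = [9.600e-03, 6.000e-03, 1.920e-02]  ψ = [0, 1, 0]  (obs o_1=0)
t=2: δ = [1.920e-03, 5.760e-04, 1.152e-03]  ψ = [2, 2, 0]  (obs o_2=0)
t=3: δ = [1.152e-04, 5.760e-05, 2.304e-04]  ψ = [0, 0, 0]  (obs o_3=0)
t=4: δ = [4.608e-05, 2.765e-05, 1.843e-05]  ψ = [2, 2, 0]  (obs o_4=2)
t=5: δ = [2.765e-06, 1.382e-06, 5.530e-06]  ψ = [0, 0, 0]  (obs o_5=0)
t=6: δ = [1.106e-06, 8.294e-07, 3.318e-07]  ψ = [2, 2, 0]  (obs o_6=1)
backtrack: best end state = 0; path = [0, 2, 0, 2, 0, 2, 0]

path = [0, 2, 0, 2, 0, 2, 0]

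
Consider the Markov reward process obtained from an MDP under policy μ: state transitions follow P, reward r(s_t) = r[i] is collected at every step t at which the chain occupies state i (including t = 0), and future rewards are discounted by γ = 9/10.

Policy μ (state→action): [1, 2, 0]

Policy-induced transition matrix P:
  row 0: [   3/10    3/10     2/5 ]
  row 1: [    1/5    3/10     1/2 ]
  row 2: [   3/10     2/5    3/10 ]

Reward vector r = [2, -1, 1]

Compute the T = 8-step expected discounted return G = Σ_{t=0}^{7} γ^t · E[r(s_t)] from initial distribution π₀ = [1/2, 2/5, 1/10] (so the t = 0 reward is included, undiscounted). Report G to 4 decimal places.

G = 3.5017

t=0: π = [0.5000, 0.4000, 0.1000], E[r] = 0.7000, γ^t·E[r] = 0.700000, running G = 0.700000
t=1: π = [0.2600, 0.3100, 0.4300], E[r] = 0.6400, γ^t·E[r] = 0.576000, running G = 1.276000
t=2: π = [0.2690, 0.3430, 0.3880], E[r] = 0.5830, γ^t·E[r] = 0.472230, running G = 1.748230
t=3: π = [0.2657, 0.3388, 0.3955], E[r] = 0.5881, γ^t·E[r] = 0.428725, running G = 2.176955
t=4: π = [0.2661, 0.3396, 0.3943], E[r] = 0.5870, γ^t·E[r] = 0.385144, running G = 2.562099
t=5: π = [0.2660, 0.3394, 0.3945], E[r] = 0.5872, γ^t·E[r] = 0.346723, running G = 2.908822
t=6: π = [0.2661, 0.3395, 0.3945], E[r] = 0.5872, γ^t·E[r] = 0.312037, running G = 3.220859
t=7: π = [0.2661, 0.3394, 0.3945], E[r] = 0.5872, γ^t·E[r] = 0.280835, running G = 3.501694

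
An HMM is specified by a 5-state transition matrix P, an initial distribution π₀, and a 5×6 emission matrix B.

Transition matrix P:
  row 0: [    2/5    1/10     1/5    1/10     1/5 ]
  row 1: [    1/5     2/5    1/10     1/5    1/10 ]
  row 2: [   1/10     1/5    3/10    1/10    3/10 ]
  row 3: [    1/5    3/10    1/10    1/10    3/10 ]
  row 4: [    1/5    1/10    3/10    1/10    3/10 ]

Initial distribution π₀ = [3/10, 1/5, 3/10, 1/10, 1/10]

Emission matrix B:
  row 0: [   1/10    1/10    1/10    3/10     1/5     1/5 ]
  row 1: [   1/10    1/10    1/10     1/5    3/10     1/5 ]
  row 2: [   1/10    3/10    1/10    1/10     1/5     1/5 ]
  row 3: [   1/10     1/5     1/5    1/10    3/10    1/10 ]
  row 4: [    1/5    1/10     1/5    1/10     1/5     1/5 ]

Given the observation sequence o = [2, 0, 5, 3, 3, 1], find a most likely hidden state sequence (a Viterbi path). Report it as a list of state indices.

path = [0, 0, 0, 0, 0, 2]

t=0: δ = [3.000e-02, 2.000e-02, 3.000e-02, 2.000e-02, 2.000e-02]  (obs o_0=2)
t=1: δ = [1.200e-03, 8.000e-04, 9.000e-04, 4.000e-04, 1.800e-03]  ψ = [0, 1, 2, 1, 2]  (obs o_1=0)
t=2: δ = [9.600e-05, 6.400e-05, 1.080e-04, 1.800e-05, 1.080e-04]  ψ = [0, 1, 4, 4, 4]  (obs o_2=5)
t=3: δ = [1.152e-05, 5.120e-06, 3.240e-06, 1.280e-06, 3.240e-06]  ψ = [0, 1, 2, 1, 2]  (obs o_3=3)
t=4: δ = [1.382e-06, 4.096e-07, 2.304e-07, 1.152e-07, 2.304e-07]  ψ = [0, 1, 0, 0, 0]  (obs o_4=3)
t=5: δ = [5.530e-08, 1.638e-08, 8.294e-08, 2.765e-08, 2.765e-08]  ψ = [0, 1, 0, 0, 0]  (obs o_5=1)
backtrack: best end state = 2; path = [0, 0, 0, 0, 0, 2]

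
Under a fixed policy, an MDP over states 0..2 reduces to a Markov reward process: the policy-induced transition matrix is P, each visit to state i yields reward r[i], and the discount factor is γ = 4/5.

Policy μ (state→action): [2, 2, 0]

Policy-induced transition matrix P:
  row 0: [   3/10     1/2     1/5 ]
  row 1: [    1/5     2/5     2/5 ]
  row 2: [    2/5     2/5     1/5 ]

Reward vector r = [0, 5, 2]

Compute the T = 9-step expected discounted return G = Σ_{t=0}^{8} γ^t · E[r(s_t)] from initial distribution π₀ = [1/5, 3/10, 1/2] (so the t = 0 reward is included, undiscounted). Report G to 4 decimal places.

t=0: π = [0.2000, 0.3000, 0.5000], E[r] = 2.5000, γ^t·E[r] = 2.500000, running G = 2.500000
t=1: π = [0.3200, 0.4200, 0.2600], E[r] = 2.6200, γ^t·E[r] = 2.096000, running G = 4.596000
t=2: π = [0.2840, 0.4320, 0.2840], E[r] = 2.7280, γ^t·E[r] = 1.745920, running G = 6.341920
t=3: π = [0.2852, 0.4284, 0.2864], E[r] = 2.7148, γ^t·E[r] = 1.389978, running G = 7.731898
t=4: π = [0.2858, 0.4285, 0.2857], E[r] = 2.7140, γ^t·E[r] = 1.111638, running G = 8.843536
t=5: π = [0.2857, 0.4286, 0.2857], E[r] = 2.7143, γ^t·E[r] = 0.889424, running G = 9.732960
t=6: π = [0.2857, 0.4286, 0.2857], E[r] = 2.7143, γ^t·E[r] = 0.711535, running G = 10.444495
t=7: π = [0.2857, 0.4286, 0.2857], E[r] = 2.7143, γ^t·E[r] = 0.569227, running G = 11.013722
t=8: π = [0.2857, 0.4286, 0.2857], E[r] = 2.7143, γ^t·E[r] = 0.455382, running G = 11.469103

G = 11.4691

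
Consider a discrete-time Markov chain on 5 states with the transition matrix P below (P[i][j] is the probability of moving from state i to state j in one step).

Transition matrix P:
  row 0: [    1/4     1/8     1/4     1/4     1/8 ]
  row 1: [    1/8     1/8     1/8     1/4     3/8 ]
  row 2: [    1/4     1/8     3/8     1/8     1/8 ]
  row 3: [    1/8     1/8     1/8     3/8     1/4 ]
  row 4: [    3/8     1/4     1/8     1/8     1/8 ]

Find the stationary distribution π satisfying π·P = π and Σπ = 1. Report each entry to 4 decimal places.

π = [0.2266, 0.1489, 0.2044, 0.2292, 0.1909]

Balance equations π_j = Σ_i π_i·P[i][j]:
  π_0 = 1/4·π_0 + 1/8·π_1 + 1/4·π_2 + 1/8·π_3 + 3/8·π_4
  π_1 = 1/8·π_0 + 1/8·π_1 + 1/8·π_2 + 1/8·π_3 + 1/4·π_4
  π_2 = 1/4·π_0 + 1/8·π_1 + 3/8·π_2 + 1/8·π_3 + 1/8·π_4
  π_3 = 1/4·π_0 + 1/4·π_1 + 1/8·π_2 + 3/8·π_3 + 1/8·π_4
  normalize: π_0 + π_1 + π_2 + π_3 + π_4 = 1
Solving the linear system gives exactly π = [685/3023, 450/3023, 618/3023, 693/3023, 577/3023].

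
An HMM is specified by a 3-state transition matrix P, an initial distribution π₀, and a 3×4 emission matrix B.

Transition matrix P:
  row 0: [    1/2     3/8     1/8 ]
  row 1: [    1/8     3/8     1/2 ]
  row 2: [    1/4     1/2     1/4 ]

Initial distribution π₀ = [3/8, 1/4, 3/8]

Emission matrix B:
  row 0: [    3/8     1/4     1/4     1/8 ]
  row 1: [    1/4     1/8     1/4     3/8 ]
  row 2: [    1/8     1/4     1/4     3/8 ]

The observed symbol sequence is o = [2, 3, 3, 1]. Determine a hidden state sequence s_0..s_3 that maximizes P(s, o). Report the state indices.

path = [2, 1, 1, 2]

t=0: δ = [9.375e-02, 6.250e-02, 9.375e-02]  (obs o_0=2)
t=1: δ = [5.859e-03, 1.758e-02, 1.172e-02]  ψ = [0, 2, 1]  (obs o_1=3)
t=2: δ = [3.662e-04, 2.472e-03, 3.296e-03]  ψ = [0, 1, 1]  (obs o_2=3)
t=3: δ = [2.060e-04, 2.060e-04, 3.090e-04]  ψ = [2, 2, 1]  (obs o_3=1)
backtrack: best end state = 2; path = [2, 1, 1, 2]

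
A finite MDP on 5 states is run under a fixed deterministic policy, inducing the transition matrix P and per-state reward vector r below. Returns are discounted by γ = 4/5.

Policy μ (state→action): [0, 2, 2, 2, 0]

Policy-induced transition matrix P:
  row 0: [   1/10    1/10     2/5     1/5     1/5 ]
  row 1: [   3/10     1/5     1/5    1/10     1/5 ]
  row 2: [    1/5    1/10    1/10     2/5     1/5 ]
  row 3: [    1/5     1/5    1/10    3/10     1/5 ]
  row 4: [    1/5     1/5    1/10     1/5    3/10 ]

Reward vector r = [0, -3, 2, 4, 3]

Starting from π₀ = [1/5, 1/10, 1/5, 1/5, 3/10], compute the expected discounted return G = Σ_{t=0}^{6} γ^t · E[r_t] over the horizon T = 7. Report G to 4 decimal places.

t=0: π = [0.2000, 0.1000, 0.2000, 0.2000, 0.3000], E[r] = 1.8000, γ^t·E[r] = 1.800000, running G = 1.800000
t=1: π = [0.1900, 0.1600, 0.1700, 0.2500, 0.2300], E[r] = 1.5500, γ^t·E[r] = 1.240000, running G = 3.040000
t=2: π = [0.1970, 0.1640, 0.1730, 0.2430, 0.2230], E[r] = 1.4950, γ^t·E[r] = 0.956800, running G = 3.996800
t=3: π = [0.1967, 0.1630, 0.1755, 0.2425, 0.2223], E[r] = 1.4989, γ^t·E[r] = 0.767437, running G = 4.764237
t=4: π = [0.1966, 0.1628, 0.1753, 0.2431, 0.2222], E[r] = 1.5012, γ^t·E[r] = 0.614879, running G = 5.379116
t=5: π = [0.1966, 0.1628, 0.1753, 0.2431, 0.2222], E[r] = 1.5011, γ^t·E[r] = 0.491894, running G = 5.871010
t=6: π = [0.1966, 0.1628, 0.1753, 0.2431, 0.2222], E[r] = 1.5011, γ^t·E[r] = 0.393501, running G = 6.264511

G = 6.2645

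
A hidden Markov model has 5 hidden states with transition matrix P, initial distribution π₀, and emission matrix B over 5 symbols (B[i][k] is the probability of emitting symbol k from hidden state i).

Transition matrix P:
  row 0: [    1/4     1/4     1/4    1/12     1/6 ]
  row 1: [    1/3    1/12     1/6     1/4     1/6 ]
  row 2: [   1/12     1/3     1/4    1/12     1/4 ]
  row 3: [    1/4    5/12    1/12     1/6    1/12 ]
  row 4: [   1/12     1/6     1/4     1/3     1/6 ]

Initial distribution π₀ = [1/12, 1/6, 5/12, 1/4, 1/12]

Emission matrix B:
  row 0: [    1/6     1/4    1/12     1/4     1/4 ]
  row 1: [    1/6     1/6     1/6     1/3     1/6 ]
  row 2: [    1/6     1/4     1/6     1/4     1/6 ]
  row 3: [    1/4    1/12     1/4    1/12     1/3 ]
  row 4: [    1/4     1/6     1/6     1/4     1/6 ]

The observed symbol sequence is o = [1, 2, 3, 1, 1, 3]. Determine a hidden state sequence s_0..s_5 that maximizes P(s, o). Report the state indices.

t=0: δ = [2.083e-02, 2.778e-02, 1.042e-01, 2.083e-02, 1.389e-02]  (obs o_0=1)
t=1: δ = [7.716e-04, 5.787e-03, 4.340e-03, 2.170e-03, 4.340e-03]  ψ = [1, 2, 2, 2, 2]  (obs o_1=2)
t=2: δ = [4.823e-04, 4.823e-04, 2.713e-04, 1.206e-04, 2.713e-04]  ψ = [1, 2, 2, 1, 2]  (obs o_2=3)
t=3: δ = [4.019e-05, 2.009e-05, 3.014e-05, 1.005e-05, 1.340e-05]  ψ = [1, 0, 0, 1, 0]  (obs o_3=1)
t=4: δ = [2.512e-06, 1.674e-06, 2.512e-06, 4.186e-07, 1.256e-06]  ψ = [0, 0, 0, 1, 2]  (obs o_4=1)
t=5: δ = [1.570e-07, 2.791e-07, 1.570e-07, 3.489e-08, 1.570e-07]  ψ = [0, 2, 0, 1, 2]  (obs o_5=3)
backtrack: best end state = 1; path = [2, 2, 1, 0, 2, 1]

path = [2, 2, 1, 0, 2, 1]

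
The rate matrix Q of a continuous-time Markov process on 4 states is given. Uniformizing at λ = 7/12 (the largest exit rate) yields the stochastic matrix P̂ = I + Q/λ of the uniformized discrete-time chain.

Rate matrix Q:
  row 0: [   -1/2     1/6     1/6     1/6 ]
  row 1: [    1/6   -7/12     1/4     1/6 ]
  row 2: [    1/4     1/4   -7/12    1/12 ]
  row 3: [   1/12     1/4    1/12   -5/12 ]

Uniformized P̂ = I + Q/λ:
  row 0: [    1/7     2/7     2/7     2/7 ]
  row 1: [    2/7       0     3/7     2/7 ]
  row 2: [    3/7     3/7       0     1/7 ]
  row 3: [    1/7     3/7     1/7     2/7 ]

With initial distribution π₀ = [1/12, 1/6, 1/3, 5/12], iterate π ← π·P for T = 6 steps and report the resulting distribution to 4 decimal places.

π = [0.2459, 0.2738, 0.2262, 0.2541]

t=0: π = [0.0833, 0.1667, 0.3333, 0.4167]
t=1: π = [0.2619, 0.3452, 0.1548, 0.2381]
t=2: π = [0.2364, 0.2432, 0.2568, 0.2636]
t=3: π = [0.2510, 0.2906, 0.2094, 0.2490]
t=4: π = [0.2442, 0.2682, 0.2318, 0.2558]
t=5: π = [0.2474, 0.2787, 0.2213, 0.2526]
t=6: π = [0.2459, 0.2738, 0.2262, 0.2541]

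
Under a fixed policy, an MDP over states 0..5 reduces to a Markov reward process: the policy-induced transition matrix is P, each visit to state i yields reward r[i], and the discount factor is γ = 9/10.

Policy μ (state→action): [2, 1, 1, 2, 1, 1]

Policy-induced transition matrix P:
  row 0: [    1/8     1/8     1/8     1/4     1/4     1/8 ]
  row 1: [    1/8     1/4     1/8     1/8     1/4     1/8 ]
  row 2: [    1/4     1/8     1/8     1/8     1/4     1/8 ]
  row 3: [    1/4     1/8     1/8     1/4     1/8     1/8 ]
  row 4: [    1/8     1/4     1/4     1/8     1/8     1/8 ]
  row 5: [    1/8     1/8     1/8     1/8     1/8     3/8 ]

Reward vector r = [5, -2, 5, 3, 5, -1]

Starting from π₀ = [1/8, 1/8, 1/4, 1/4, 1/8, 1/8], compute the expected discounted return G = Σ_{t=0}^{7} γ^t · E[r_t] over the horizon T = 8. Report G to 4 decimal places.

G = 14.6761

t=0: π = [0.1250, 0.1250, 0.2500, 0.2500, 0.1250, 0.1250], E[r] = 2.8750, γ^t·E[r] = 2.875000, running G = 2.875000
t=1: π = [0.1875, 0.1563, 0.1406, 0.1719, 0.1875, 0.1563], E[r] = 2.6250, γ^t·E[r] = 2.362500, running G = 5.237500
t=2: π = [0.1641, 0.1680, 0.1484, 0.1699, 0.1855, 0.1641], E[r] = 2.5000, γ^t·E[r] = 2.025000, running G = 7.262500
t=3: π = [0.1648, 0.1692, 0.1482, 0.1667, 0.1851, 0.1660], E[r] = 2.4861, γ^t·E[r] = 1.812355, running G = 9.074855
t=4: π = [0.1644, 0.1693, 0.1481, 0.1664, 0.1853, 0.1665], E[r] = 2.4831, γ^t·E[r] = 1.629178, running G = 10.704033
t=5: π = [0.1643, 0.1693, 0.1482, 0.1664, 0.1852, 0.1666], E[r] = 2.4823, γ^t·E[r] = 1.465778, running G = 12.169810
t=6: π = [0.1643, 0.1693, 0.1482, 0.1663, 0.1852, 0.1667], E[r] = 2.4822, γ^t·E[r] = 1.319126, running G = 13.488937
t=7: π = [0.1643, 0.1693, 0.1482, 0.1663, 0.1852, 0.1667], E[r] = 2.4821, γ^t·E[r] = 1.187194, running G = 14.676131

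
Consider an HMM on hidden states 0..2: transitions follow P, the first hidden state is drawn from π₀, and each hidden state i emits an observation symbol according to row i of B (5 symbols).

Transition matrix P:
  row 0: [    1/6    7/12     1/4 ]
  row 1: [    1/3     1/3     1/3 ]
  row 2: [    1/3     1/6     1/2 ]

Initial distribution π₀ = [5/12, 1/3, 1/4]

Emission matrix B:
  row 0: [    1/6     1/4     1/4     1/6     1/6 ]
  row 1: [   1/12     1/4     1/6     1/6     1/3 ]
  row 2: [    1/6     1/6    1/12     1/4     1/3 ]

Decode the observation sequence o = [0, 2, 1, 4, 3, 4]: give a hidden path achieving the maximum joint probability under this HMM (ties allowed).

t=0: δ = [6.944e-02, 2.778e-02, 4.167e-02]  (obs o_0=0)
t=1: δ = [3.472e-03, 6.752e-03, 1.736e-03]  ψ = [2, 0, 2]  (obs o_1=2)
t=2: δ = [5.626e-04, 5.626e-04, 3.751e-04]  ψ = [1, 1, 1]  (obs o_2=1)
t=3: δ = [3.126e-05, 1.094e-04, 6.251e-05]  ψ = [1, 0, 1]  (obs o_3=4)
t=4: δ = [6.078e-06, 6.078e-06, 9.117e-06]  ψ = [1, 1, 1]  (obs o_4=3)
t=5: δ = [5.065e-07, 1.182e-06, 1.519e-06]  ψ = [2, 0, 2]  (obs o_5=4)
backtrack: best end state = 2; path = [0, 1, 0, 1, 2, 2]

path = [0, 1, 0, 1, 2, 2]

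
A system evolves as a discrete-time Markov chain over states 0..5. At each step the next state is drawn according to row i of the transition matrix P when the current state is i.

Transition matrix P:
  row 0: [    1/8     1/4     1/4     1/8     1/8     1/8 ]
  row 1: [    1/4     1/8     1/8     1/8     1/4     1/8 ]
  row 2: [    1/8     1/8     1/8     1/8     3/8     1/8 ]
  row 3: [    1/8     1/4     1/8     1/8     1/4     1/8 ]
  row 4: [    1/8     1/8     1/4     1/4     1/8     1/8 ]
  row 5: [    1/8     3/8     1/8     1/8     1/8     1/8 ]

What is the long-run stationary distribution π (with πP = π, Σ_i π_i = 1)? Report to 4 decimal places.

π = [0.1492, 0.1938, 0.1700, 0.1513, 0.2106, 0.1250]

Balance equations π_j = Σ_i π_i·P[i][j]:
  π_0 = 1/8·π_0 + 1/4·π_1 + 1/8·π_2 + 1/8·π_3 + 1/8·π_4 + 1/8·π_5
  π_1 = 1/4·π_0 + 1/8·π_1 + 1/8·π_2 + 1/4·π_3 + 1/8·π_4 + 3/8·π_5
  π_2 = 1/4·π_0 + 1/8·π_1 + 1/8·π_2 + 1/8·π_3 + 1/4·π_4 + 1/8·π_5
  π_3 = 1/8·π_0 + 1/8·π_1 + 1/8·π_2 + 1/8·π_3 + 1/4·π_4 + 1/8·π_5
  π_4 = 1/8·π_0 + 1/4·π_1 + 3/8·π_2 + 1/4·π_3 + 1/8·π_4 + 1/8·π_5
  normalize: π_0 + π_1 + π_2 + π_3 + π_4 + π_5 = 1
Solving the linear system gives exactly π = [763/5113, 991/5113, 6953/40904, 3095/20452, 1077/5113, 1/8].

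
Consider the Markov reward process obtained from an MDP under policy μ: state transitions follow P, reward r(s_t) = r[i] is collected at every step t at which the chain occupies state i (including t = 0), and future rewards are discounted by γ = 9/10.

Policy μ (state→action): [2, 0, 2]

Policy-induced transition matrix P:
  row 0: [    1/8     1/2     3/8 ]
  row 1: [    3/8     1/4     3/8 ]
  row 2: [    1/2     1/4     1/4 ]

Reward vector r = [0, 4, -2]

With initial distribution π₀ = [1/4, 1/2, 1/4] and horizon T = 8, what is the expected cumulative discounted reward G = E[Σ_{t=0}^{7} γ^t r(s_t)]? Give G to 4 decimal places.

G = 4.5459

t=0: π = [0.2500, 0.5000, 0.2500], E[r] = 1.5000, γ^t·E[r] = 1.500000, running G = 1.500000
t=1: π = [0.3438, 0.3125, 0.3438], E[r] = 0.5625, γ^t·E[r] = 0.506250, running G = 2.006250
t=2: π = [0.3320, 0.3359, 0.3320], E[r] = 0.6797, γ^t·E[r] = 0.550547, running G = 2.556797
t=3: π = [0.3335, 0.3330, 0.3335], E[r] = 0.6650, γ^t·E[r] = 0.484813, running G = 3.041610
t=4: π = [0.3333, 0.3334, 0.3333], E[r] = 0.6669, γ^t·E[r] = 0.437533, running G = 3.479144
t=5: π = [0.3333, 0.3333, 0.3333], E[r] = 0.6666, γ^t·E[r] = 0.393645, running G = 3.872789
t=6: π = [0.3333, 0.3333, 0.3333], E[r] = 0.6667, γ^t·E[r] = 0.354296, running G = 4.227085
t=7: π = [0.3333, 0.3333, 0.3333], E[r] = 0.6667, γ^t·E[r] = 0.318864, running G = 4.545949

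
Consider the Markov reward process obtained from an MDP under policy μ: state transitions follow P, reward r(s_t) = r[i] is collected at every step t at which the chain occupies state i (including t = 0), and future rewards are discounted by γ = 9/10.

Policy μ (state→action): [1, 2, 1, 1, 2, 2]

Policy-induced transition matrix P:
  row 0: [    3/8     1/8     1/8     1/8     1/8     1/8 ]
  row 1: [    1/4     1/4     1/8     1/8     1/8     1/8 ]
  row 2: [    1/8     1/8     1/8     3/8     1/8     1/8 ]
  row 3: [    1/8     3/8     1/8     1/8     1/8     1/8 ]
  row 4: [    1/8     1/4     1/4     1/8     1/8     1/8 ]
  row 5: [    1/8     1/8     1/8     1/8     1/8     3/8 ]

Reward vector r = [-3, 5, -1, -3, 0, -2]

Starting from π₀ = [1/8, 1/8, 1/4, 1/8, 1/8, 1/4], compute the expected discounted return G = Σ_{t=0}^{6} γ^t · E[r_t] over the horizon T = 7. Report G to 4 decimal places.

G = -3.1700

t=0: π = [0.1250, 0.1250, 0.2500, 0.1250, 0.1250, 0.2500], E[r] = -0.8750, γ^t·E[r] = -0.875000, running G = -0.875000
t=1: π = [0.1719, 0.1875, 0.1406, 0.1875, 0.1250, 0.1875], E[r] = -0.6563, γ^t·E[r] = -0.590625, running G = -1.465625
t=2: π = [0.1914, 0.2109, 0.1406, 0.1602, 0.1250, 0.1719], E[r] = -0.4844, γ^t·E[r] = -0.392344, running G = -1.857969
t=3: π = [0.1992, 0.2070, 0.1406, 0.1602, 0.1250, 0.1680], E[r] = -0.5195, γ^t·E[r] = -0.378738, running G = -2.236707
t=4: π = [0.2007, 0.2065, 0.1406, 0.1602, 0.1250, 0.1670], E[r] = -0.5244, γ^t·E[r] = -0.344068, running G = -2.580775
t=5: π = [0.2010, 0.2065, 0.1406, 0.1602, 0.1250, 0.1667], E[r] = -0.5251, γ^t·E[r] = -0.310094, running G = -2.890869
t=6: π = [0.2011, 0.2065, 0.1406, 0.1602, 0.1250, 0.1667], E[r] = -0.5253, γ^t·E[r] = -0.279149, running G = -3.170018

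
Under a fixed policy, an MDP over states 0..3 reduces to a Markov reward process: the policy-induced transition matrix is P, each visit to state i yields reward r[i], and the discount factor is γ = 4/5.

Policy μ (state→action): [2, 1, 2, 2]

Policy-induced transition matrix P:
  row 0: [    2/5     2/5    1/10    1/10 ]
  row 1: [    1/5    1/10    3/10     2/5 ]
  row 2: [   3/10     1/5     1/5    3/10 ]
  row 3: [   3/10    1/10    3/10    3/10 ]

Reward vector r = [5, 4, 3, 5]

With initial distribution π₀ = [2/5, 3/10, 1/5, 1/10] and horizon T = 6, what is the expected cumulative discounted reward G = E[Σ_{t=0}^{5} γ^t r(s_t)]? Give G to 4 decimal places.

G = 16.0102

t=0: π = [0.4000, 0.3000, 0.2000, 0.1000], E[r] = 4.3000, γ^t·E[r] = 4.300000, running G = 4.300000
t=1: π = [0.3100, 0.2400, 0.2000, 0.2500], E[r] = 4.3600, γ^t·E[r] = 3.488000, running G = 7.788000
t=2: π = [0.3070, 0.2130, 0.2180, 0.2620], E[r] = 4.3510, γ^t·E[r] = 2.784640, running G = 10.572640
t=3: π = [0.3094, 0.2139, 0.2168, 0.2599], E[r] = 4.3525, γ^t·E[r] = 2.228480, running G = 12.801120
t=4: π = [0.3096, 0.2145, 0.2164, 0.2595], E[r] = 4.3526, γ^t·E[r] = 1.782833, running G = 14.583953
t=5: π = [0.3095, 0.2145, 0.2164, 0.2595], E[r] = 4.3526, γ^t·E[r] = 1.426260, running G = 16.010213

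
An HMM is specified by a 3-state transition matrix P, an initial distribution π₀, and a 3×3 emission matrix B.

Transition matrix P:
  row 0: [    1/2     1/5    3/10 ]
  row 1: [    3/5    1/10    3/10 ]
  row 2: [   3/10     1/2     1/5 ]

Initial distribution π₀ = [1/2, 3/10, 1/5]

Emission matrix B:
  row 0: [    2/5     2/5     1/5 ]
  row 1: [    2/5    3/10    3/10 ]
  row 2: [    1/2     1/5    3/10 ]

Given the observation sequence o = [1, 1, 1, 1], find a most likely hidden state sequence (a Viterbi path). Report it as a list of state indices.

t=0: δ = [2.000e-01, 9.000e-02, 4.000e-02]  (obs o_0=1)
t=1: δ = [4.000e-02, 1.200e-02, 1.200e-02]  ψ = [0, 0, 0]  (obs o_1=1)
t=2: δ = [8.000e-03, 2.400e-03, 2.400e-03]  ψ = [0, 0, 0]  (obs o_2=1)
t=3: δ = [1.600e-03, 4.800e-04, 4.800e-04]  ψ = [0, 0, 0]  (obs o_3=1)
backtrack: best end state = 0; path = [0, 0, 0, 0]

path = [0, 0, 0, 0]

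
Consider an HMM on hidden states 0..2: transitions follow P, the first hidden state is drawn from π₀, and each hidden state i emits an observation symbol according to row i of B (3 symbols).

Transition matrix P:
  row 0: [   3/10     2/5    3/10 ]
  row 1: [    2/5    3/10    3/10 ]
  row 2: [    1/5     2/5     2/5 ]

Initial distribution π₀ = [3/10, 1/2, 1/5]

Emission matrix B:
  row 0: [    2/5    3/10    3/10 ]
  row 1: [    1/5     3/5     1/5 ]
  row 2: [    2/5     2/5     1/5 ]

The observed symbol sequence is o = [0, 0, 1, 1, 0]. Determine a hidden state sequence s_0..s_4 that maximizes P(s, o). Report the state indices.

path = [1, 0, 1, 1, 0]

t=0: δ = [1.200e-01, 1.000e-01, 8.000e-02]  (obs o_0=0)
t=1: δ = [1.600e-02, 9.600e-03, 1.440e-02]  ψ = [1, 0, 0]  (obs o_1=0)
t=2: δ = [1.440e-03, 3.840e-03, 2.304e-03]  ψ = [0, 0, 2]  (obs o_2=1)
t=3: δ = [4.608e-04, 6.912e-04, 4.608e-04]  ψ = [1, 1, 1]  (obs o_3=1)
t=4: δ = [1.106e-04, 4.147e-05, 8.294e-05]  ψ = [1, 1, 1]  (obs o_4=0)
backtrack: best end state = 0; path = [1, 0, 1, 1, 0]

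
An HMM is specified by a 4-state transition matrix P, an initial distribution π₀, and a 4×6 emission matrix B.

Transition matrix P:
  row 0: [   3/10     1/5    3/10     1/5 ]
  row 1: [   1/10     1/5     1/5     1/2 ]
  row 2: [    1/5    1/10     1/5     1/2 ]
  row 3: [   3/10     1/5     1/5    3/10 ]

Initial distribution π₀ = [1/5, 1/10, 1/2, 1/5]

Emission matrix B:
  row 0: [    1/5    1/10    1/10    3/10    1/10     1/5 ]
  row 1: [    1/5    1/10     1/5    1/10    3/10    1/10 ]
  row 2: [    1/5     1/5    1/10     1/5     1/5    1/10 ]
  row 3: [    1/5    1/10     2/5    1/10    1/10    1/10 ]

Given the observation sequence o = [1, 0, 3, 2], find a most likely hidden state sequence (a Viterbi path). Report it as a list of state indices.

path = [2, 3, 2, 3]

t=0: δ = [2.000e-02, 1.000e-02, 1.000e-01, 2.000e-02]  (obs o_0=1)
t=1: δ = [4.000e-03, 2.000e-03, 4.000e-03, 1.000e-02]  ψ = [2, 2, 2, 2]  (obs o_1=0)
t=2: δ = [9.000e-04, 2.000e-04, 4.000e-04, 3.000e-04]  ψ = [3, 3, 3, 3]  (obs o_2=3)
t=3: δ = [2.700e-05, 3.600e-05, 2.700e-05, 8.000e-05]  ψ = [0, 0, 0, 2]  (obs o_3=2)
backtrack: best end state = 3; path = [2, 3, 2, 3]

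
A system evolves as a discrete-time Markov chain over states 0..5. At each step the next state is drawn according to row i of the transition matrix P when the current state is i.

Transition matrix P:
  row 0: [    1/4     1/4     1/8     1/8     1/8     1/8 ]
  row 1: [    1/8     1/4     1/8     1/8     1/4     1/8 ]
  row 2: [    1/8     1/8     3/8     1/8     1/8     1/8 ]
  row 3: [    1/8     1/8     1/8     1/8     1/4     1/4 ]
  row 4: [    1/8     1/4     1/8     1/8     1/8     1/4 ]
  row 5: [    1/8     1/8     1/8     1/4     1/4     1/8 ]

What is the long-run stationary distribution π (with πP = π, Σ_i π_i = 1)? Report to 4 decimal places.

Balance equations π_j = Σ_i π_i·P[i][j]:
  π_0 = 1/4·π_0 + 1/8·π_1 + 1/8·π_2 + 1/8·π_3 + 1/8·π_4 + 1/8·π_5
  π_1 = 1/4·π_0 + 1/4·π_1 + 1/8·π_2 + 1/8·π_3 + 1/4·π_4 + 1/8·π_5
  π_2 = 1/8·π_0 + 1/8·π_1 + 3/8·π_2 + 1/8·π_3 + 1/8·π_4 + 1/8·π_5
  π_3 = 1/8·π_0 + 1/8·π_1 + 1/8·π_2 + 1/8·π_3 + 1/8·π_4 + 1/4·π_5
  π_4 = 1/8·π_0 + 1/4·π_1 + 1/8·π_2 + 1/4·π_3 + 1/8·π_4 + 1/4·π_5
  normalize: π_0 + π_1 + π_2 + π_3 + π_4 + π_5 = 1
Solving the linear system gives exactly π = [1/7, 503/2646, 1/6, 3473/23814, 71/378, 1985/11907].

π = [0.1429, 0.1901, 0.1667, 0.1458, 0.1878, 0.1667]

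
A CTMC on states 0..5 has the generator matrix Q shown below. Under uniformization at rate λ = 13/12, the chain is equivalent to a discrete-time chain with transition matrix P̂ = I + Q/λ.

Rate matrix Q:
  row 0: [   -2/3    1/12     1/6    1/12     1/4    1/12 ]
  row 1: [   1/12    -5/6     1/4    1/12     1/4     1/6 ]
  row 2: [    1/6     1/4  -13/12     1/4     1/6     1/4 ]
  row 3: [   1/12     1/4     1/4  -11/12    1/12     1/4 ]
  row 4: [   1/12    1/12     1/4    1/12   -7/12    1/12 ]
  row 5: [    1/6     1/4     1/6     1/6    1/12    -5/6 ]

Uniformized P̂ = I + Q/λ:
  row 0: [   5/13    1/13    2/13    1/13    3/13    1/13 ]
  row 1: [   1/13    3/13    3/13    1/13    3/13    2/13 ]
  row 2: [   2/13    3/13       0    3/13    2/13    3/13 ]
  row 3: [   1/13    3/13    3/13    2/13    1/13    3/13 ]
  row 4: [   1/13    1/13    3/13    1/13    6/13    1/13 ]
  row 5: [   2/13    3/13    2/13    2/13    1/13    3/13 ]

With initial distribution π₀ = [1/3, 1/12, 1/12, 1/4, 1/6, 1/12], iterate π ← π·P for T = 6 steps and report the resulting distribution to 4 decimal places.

t=0: π = [0.3333, 0.0833, 0.0833, 0.2500, 0.1667, 0.0833]
t=1: π = [0.1923, 0.1538, 0.1795, 0.1154, 0.2115, 0.1474]
t=2: π = [0.1612, 0.1686, 0.1632, 0.1248, 0.2253, 0.1568]
t=3: π = [0.1512, 0.1713, 0.1686, 0.1237, 0.2269, 0.1583]
t=4: π = [0.1486, 0.1726, 0.1680, 0.1246, 0.2268, 0.1594]
t=5: π = [0.1478, 0.1730, 0.1683, 0.1246, 0.2265, 0.1597]
t=6: π = [0.1476, 0.1732, 0.1683, 0.1247, 0.2263, 0.1599]

π = [0.1476, 0.1732, 0.1683, 0.1247, 0.2263, 0.1599]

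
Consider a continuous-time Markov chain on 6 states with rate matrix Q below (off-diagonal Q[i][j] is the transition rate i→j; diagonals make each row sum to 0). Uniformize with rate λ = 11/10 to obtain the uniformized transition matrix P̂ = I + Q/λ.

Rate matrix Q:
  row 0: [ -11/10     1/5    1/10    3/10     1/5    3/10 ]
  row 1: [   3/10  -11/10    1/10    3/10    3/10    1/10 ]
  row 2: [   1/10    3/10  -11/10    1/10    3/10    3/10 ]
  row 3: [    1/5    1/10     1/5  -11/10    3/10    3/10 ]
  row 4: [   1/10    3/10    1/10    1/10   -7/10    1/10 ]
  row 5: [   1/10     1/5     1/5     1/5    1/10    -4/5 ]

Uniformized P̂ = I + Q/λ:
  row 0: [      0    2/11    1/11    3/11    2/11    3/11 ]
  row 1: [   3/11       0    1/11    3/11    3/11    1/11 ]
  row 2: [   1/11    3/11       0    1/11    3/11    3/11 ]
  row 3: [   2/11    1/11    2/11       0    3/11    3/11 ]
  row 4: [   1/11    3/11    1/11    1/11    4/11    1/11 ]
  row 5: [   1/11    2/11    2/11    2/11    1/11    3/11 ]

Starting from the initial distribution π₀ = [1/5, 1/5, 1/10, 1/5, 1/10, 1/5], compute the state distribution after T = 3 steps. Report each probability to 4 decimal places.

t=0: π = [0.2000, 0.2000, 0.1000, 0.2000, 0.1000, 0.2000]
t=1: π = [0.1273, 0.1455, 0.1182, 0.1636, 0.2273, 0.2182]
t=2: π = [0.1207, 0.1719, 0.1149, 0.1455, 0.2421, 0.2050]
t=3: π = [0.1244, 0.1698, 0.1123, 0.1495, 0.2465, 0.1974]

π = [0.1244, 0.1698, 0.1123, 0.1495, 0.2465, 0.1974]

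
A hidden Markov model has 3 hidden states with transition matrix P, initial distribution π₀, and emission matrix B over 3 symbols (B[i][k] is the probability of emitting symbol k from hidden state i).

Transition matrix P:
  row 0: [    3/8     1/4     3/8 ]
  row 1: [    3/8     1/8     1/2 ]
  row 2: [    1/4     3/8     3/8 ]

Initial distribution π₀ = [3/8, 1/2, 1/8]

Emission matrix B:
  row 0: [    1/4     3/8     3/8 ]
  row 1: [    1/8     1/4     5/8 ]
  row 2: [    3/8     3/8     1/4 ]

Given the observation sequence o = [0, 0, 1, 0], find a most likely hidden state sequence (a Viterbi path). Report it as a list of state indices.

t=0: δ = [9.375e-02, 6.250e-02, 4.688e-02]  (obs o_0=0)
t=1: δ = [8.789e-03, 2.930e-03, 1.318e-02]  ψ = [0, 0, 0]  (obs o_1=0)
t=2: δ = [1.236e-03, 1.236e-03, 1.854e-03]  ψ = [0, 2, 2]  (obs o_2=1)
t=3: δ = [1.159e-04, 8.690e-05, 2.607e-04]  ψ = [0, 2, 2]  (obs o_3=0)
backtrack: best end state = 2; path = [0, 2, 2, 2]

path = [0, 2, 2, 2]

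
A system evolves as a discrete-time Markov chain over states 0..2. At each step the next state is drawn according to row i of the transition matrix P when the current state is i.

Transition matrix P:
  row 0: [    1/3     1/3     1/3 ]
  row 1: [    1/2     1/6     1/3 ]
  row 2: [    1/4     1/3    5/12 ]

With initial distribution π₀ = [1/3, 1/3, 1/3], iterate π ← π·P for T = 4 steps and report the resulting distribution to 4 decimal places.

π = [0.3506, 0.2858, 0.3636]

t=0: π = [0.3333, 0.3333, 0.3333]
t=1: π = [0.3611, 0.2778, 0.3611]
t=2: π = [0.3495, 0.2870, 0.3634]
t=3: π = [0.3509, 0.2855, 0.3636]
t=4: π = [0.3506, 0.2858, 0.3636]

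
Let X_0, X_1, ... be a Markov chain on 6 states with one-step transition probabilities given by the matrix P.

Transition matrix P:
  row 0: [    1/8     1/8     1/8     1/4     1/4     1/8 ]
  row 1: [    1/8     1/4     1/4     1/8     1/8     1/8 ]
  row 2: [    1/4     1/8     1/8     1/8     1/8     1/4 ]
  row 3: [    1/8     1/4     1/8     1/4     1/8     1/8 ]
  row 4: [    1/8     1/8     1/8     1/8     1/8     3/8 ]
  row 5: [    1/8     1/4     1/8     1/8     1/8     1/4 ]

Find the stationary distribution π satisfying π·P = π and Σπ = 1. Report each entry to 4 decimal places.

π = [0.1437, 0.1955, 0.1494, 0.1634, 0.1430, 0.2051]

Balance equations π_j = Σ_i π_i·P[i][j]:
  π_0 = 1/8·π_0 + 1/8·π_1 + 1/4·π_2 + 1/8·π_3 + 1/8·π_4 + 1/8·π_5
  π_1 = 1/8·π_0 + 1/4·π_1 + 1/8·π_2 + 1/4·π_3 + 1/8·π_4 + 1/4·π_5
  π_2 = 1/8·π_0 + 1/4·π_1 + 1/8·π_2 + 1/8·π_3 + 1/8·π_4 + 1/8·π_5
  π_3 = 1/4·π_0 + 1/8·π_1 + 1/8·π_2 + 1/4·π_3 + 1/8·π_4 + 1/8·π_5
  π_4 = 1/4·π_0 + 1/8·π_1 + 1/8·π_2 + 1/8·π_3 + 1/8·π_4 + 1/8·π_5
  normalize: π_0 + π_1 + π_2 + π_3 + π_4 + π_5 = 1
Solving the linear system gives exactly π = [599/4169, 815/4169, 623/4169, 4768/29183, 596/4169, 544/2653].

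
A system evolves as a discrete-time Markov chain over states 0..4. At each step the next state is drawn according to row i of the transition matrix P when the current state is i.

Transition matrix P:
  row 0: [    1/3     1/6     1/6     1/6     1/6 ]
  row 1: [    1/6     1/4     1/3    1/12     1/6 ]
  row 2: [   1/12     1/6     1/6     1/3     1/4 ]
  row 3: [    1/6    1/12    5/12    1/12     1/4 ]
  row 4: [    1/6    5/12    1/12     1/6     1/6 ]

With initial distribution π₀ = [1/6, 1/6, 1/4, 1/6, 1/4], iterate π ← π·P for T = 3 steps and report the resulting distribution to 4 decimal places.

π = [0.1768, 0.2210, 0.2290, 0.1731, 0.2001]

t=0: π = [0.1667, 0.1667, 0.2500, 0.1667, 0.2500]
t=1: π = [0.1736, 0.2292, 0.2153, 0.1806, 0.2014]
t=2: π = [0.1777, 0.2211, 0.2332, 0.1684, 0.1997]
t=3: π = [0.1768, 0.2210, 0.2290, 0.1731, 0.2001]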